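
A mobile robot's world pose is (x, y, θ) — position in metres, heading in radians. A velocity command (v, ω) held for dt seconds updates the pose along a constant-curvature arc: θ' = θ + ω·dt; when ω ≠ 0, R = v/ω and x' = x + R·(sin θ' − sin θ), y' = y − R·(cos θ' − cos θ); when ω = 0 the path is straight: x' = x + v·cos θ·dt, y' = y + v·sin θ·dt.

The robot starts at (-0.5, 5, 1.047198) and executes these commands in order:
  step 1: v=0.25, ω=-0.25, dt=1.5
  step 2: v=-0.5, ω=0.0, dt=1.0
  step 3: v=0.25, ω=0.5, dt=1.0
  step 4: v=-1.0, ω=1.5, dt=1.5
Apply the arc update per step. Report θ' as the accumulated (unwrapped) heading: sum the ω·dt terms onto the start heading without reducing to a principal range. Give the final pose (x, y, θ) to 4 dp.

(0.3006, 4.2689, 3.4222)

step 1: θ'=0.6722 (R=-1.0000) → pose (-0.2567, 5.2825, 0.6722)
step 2: θ'=0.6722 (straight) → pose (-0.6479, 4.9711, 0.6722)
step 3: θ'=1.1722 (R=0.5000) → pose (-0.4985, 5.1683, 1.1722)
step 4: θ'=3.4222 (R=-0.6667) → pose (0.3006, 4.2689, 3.4222)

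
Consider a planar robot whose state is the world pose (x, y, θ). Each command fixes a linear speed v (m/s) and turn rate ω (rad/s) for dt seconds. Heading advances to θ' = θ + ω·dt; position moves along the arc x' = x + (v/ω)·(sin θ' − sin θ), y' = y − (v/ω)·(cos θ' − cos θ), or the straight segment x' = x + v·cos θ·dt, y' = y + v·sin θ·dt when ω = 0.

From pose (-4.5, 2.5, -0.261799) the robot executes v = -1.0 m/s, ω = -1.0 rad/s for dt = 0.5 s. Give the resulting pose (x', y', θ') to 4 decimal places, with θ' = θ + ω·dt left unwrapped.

(-4.9314, 2.7423, -0.7618)

θ' = -0.2618 + -1.0·0.5 = -0.7618
R = v/ω = -1.0/-1.0 = 1.0000
x' = -4.5 + 1.0000·(sin -0.7618 − sin -0.2618) = -4.9314
y' = 2.5 − 1.0000·(cos -0.7618 − cos -0.2618) = 2.7423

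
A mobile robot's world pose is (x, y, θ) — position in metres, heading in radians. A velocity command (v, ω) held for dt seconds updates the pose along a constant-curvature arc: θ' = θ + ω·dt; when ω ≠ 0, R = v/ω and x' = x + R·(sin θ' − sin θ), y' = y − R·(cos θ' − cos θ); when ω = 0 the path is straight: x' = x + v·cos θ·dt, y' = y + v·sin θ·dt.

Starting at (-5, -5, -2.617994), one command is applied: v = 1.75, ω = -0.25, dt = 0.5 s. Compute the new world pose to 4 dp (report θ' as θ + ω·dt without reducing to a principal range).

(-5.7831, -5.3891, -2.7430)

θ' = -2.6180 + -0.25·0.5 = -2.7430
R = v/ω = 1.75/-0.25 = -7.0000
x' = -5 + -7.0000·(sin -2.7430 − sin -2.6180) = -5.7831
y' = -5 − -7.0000·(cos -2.7430 − cos -2.6180) = -5.3891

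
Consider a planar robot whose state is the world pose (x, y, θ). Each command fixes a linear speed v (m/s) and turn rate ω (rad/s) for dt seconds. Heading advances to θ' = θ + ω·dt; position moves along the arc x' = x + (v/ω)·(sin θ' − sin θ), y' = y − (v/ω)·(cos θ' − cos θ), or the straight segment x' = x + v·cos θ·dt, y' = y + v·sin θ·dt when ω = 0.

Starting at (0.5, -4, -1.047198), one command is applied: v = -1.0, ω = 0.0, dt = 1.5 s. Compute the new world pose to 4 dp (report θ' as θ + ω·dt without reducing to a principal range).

θ' = -1.0472 + 0.0·1.5 = -1.0472
ω = 0 → straight: x' = 0.5 + -1.0·cos(-1.0472)·1.5 = -0.2500
y' = -4 + -1.0·sin(-1.0472)·1.5 = -2.7010

(-0.2500, -2.7010, -1.0472)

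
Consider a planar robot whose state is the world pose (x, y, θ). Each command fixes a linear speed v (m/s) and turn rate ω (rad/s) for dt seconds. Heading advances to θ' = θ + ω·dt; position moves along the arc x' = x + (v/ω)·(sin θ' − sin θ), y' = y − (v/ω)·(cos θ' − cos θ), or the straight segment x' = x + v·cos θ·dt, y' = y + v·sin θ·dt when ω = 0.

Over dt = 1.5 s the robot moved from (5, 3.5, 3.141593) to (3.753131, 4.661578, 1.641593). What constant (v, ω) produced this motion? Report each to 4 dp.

v = 1.2500, ω = -1.0000

Δθ = 1.641593 − 3.141593 = -1.500000
ω = Δθ/dt = -1.500000/1.5 = -1.0000
R = Δx/(sin θ' − sin θ) = -1.2500
v = R·ω = -1.2500·-1.0000 = 1.2500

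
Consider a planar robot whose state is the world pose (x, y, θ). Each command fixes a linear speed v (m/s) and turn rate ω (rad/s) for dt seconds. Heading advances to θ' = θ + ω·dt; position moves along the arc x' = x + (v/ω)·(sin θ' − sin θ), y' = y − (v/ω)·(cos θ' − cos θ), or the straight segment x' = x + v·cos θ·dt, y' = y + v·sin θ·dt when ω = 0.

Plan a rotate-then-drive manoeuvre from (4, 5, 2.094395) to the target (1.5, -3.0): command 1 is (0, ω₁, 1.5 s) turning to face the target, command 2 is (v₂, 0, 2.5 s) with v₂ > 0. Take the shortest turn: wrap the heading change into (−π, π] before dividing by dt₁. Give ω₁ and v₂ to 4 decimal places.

ω₁ = 1.5434, v₂ = 3.3526

heading to target = atan2(-3−5, 1.5−4) = -1.8737
Δθ = wrap(-1.8737 − 2.0944) = 2.3151; ω₁ = Δθ/dt₁ = 1.5434
distance = √((1.5−4)² + (-3−5)²) = 8.3815; v₂ = distance/dt₂ = 3.3526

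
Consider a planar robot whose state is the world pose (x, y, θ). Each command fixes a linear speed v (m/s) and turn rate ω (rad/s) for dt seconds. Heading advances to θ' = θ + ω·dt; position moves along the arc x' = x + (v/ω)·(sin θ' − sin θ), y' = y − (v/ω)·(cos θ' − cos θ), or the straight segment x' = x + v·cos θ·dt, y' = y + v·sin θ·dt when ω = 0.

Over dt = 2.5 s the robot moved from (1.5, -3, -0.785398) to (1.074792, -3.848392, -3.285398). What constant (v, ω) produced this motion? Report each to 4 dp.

v = 0.5000, ω = -1.0000

Δθ = -3.285398 − -0.785398 = -2.500000
ω = Δθ/dt = -2.500000/2.5 = -1.0000
R = −Δy/(cos θ' − cos θ) = -0.5000
v = R·ω = -0.5000·-1.0000 = 0.5000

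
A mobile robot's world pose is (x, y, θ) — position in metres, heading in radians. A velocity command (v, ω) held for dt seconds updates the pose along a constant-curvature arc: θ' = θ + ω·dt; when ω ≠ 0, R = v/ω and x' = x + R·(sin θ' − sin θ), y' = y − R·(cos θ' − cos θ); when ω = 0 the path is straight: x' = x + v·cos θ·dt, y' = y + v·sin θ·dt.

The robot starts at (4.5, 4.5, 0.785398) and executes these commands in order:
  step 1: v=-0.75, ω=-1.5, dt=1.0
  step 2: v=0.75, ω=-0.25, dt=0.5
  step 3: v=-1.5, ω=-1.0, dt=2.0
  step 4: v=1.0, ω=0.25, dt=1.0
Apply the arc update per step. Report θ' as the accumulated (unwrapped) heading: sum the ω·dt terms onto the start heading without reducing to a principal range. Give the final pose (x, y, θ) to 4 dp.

step 1: θ'=-0.7146 (R=0.5000) → pose (3.8188, 4.4759, -0.7146)
step 2: θ'=-0.8396 (R=-3.0000) → pose (4.0860, 4.2131, -0.8396)
step 3: θ'=-2.8396 (R=1.5000) → pose (4.7564, 6.6468, -2.8396)
step 4: θ'=-2.5896 (R=4.0000) → pose (3.8486, 6.2338, -2.5896)

(3.8486, 6.2338, -2.5896)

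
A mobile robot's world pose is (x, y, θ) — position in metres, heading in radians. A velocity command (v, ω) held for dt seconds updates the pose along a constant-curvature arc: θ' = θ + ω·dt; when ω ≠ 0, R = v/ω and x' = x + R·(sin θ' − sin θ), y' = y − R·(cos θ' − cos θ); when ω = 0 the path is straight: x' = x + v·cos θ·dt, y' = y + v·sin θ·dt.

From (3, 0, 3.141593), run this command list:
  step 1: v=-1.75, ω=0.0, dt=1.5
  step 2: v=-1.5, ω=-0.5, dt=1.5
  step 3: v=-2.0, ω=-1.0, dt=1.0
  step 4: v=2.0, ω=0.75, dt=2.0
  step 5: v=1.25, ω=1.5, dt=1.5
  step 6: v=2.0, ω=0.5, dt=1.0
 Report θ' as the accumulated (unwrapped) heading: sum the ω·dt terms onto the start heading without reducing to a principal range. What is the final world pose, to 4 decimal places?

(6.5898, -2.2599, 5.6416)

step 1: θ'=3.1416 (straight) → pose (5.6250, 0.0000, 3.1416)
step 2: θ'=2.3916 (R=3.0000) → pose (7.6699, -0.8049, 2.3916)
step 3: θ'=1.3916 (R=2.0000) → pose (8.2746, -2.6248, 1.3916)
step 4: θ'=2.8916 (R=2.6667) → pose (6.3104, 0.4343, 2.8916)
step 5: θ'=5.1416 (R=0.8333) → pose (5.3465, -0.7199, 5.1416)
step 6: θ'=5.6416 (R=4.0000) → pose (6.5898, -2.2599, 5.6416)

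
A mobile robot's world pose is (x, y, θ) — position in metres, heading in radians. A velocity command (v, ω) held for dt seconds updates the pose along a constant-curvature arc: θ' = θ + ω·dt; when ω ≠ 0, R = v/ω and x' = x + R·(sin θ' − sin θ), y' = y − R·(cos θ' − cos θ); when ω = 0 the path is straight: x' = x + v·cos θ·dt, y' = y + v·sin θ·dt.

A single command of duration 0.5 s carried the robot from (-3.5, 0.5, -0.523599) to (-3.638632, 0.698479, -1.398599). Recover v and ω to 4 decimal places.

v = -0.5000, ω = -1.7500

Δθ = -1.398599 − -0.523599 = -0.875000
ω = Δθ/dt = -0.875000/0.5 = -1.7500
R = −Δy/(cos θ' − cos θ) = 0.2857
v = R·ω = 0.2857·-1.7500 = -0.5000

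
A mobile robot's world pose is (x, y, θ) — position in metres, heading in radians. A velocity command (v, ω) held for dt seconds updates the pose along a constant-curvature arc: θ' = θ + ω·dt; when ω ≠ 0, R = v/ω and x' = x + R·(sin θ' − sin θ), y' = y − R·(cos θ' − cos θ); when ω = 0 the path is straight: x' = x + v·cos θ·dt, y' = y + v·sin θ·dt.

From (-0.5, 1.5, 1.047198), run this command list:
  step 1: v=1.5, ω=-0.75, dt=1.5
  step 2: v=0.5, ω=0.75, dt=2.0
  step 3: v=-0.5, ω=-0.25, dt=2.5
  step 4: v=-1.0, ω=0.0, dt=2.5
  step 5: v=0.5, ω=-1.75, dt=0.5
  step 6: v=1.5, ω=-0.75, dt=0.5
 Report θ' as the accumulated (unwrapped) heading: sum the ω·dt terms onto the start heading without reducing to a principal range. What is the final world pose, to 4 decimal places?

(0.7508, 0.0598, -0.4528)

step 1: θ'=-0.0778 (R=-2.0000) → pose (1.3875, 2.4940, -0.0778)
step 2: θ'=1.4222 (R=0.6667) → pose (2.0986, 3.0599, 1.4222)
step 3: θ'=0.7972 (R=2.0000) → pose (1.5515, 1.9586, 0.7972)
step 4: θ'=0.7972 (straight) → pose (-0.1953, 0.1701, 0.7972)
step 5: θ'=-0.0778 (R=-0.2857) → pose (0.0313, 0.2553, -0.0778)
step 6: θ'=-0.4528 (R=-2.0000) → pose (0.7508, 0.0598, -0.4528)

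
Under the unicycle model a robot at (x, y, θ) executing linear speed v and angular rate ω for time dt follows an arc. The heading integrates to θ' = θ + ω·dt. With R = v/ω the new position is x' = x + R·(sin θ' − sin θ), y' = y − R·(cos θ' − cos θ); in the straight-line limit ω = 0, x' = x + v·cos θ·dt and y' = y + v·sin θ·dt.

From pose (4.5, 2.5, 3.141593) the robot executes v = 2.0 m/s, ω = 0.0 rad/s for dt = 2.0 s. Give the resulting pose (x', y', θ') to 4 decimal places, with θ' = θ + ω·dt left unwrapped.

(0.5000, 2.5000, 3.1416)

θ' = 3.1416 + 0.0·2.0 = 3.1416
ω = 0 → straight: x' = 4.5 + 2.0·cos(3.1416)·2.0 = 0.5000
y' = 2.5 + 2.0·sin(3.1416)·2.0 = 2.5000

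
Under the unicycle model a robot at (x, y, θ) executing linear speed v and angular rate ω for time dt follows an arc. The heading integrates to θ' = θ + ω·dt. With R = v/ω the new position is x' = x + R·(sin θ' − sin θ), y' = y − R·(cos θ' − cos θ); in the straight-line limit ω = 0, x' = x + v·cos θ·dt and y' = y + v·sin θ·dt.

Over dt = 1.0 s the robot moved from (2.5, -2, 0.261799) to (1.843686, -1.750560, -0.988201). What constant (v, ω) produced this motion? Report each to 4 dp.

Δθ = -0.988201 − 0.261799 = -1.250000
ω = Δθ/dt = -1.250000/1.0 = -1.2500
R = Δx/(sin θ' − sin θ) = 0.6000
v = R·ω = 0.6000·-1.2500 = -0.7500

v = -0.7500, ω = -1.2500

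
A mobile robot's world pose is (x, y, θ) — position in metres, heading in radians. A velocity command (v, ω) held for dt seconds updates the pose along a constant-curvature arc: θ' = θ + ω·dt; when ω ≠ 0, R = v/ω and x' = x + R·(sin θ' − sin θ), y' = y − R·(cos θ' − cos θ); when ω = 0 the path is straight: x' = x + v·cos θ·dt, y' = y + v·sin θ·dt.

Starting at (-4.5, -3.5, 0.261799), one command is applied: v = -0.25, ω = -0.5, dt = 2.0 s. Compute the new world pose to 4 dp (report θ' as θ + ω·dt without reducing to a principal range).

(-4.9659, -3.3869, -0.7382)

θ' = 0.2618 + -0.5·2.0 = -0.7382
R = v/ω = -0.25/-0.5 = 0.5000
x' = -4.5 + 0.5000·(sin -0.7382 − sin 0.2618) = -4.9659
y' = -3.5 − 0.5000·(cos -0.7382 − cos 0.2618) = -3.3869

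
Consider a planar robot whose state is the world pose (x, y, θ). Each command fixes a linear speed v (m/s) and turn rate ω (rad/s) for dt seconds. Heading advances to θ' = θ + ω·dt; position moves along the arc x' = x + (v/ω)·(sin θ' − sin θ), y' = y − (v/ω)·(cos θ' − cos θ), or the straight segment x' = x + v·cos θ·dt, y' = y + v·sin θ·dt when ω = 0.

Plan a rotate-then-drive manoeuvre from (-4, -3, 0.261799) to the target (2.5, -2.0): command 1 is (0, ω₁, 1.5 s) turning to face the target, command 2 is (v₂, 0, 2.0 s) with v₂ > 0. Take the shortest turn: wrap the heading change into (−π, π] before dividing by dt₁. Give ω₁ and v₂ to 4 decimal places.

ω₁ = -0.0728, v₂ = 3.2882

heading to target = atan2(-2−-3, 2.5−-4) = 0.1526
Δθ = wrap(0.1526 − 0.2618) = -0.1091; ω₁ = Δθ/dt₁ = -0.0728
distance = √((2.5−-4)² + (-2−-3)²) = 6.5765; v₂ = distance/dt₂ = 3.2882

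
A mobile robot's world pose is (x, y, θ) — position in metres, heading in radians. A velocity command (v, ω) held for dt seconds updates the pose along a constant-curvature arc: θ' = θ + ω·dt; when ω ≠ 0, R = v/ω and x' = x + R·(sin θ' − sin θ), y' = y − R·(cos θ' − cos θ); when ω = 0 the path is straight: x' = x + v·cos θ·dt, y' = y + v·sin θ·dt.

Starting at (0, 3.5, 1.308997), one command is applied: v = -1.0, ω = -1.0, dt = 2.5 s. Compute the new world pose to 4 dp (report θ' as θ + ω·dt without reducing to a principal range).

θ' = 1.3090 + -1.0·2.5 = -1.1910
R = v/ω = -1.0/-1.0 = 1.0000
x' = 0 + 1.0000·(sin -1.1910 − sin 1.3090) = -1.8947
y' = 3.5 − 1.0000·(cos -1.1910 − cos 1.3090) = 3.3881

(-1.8947, 3.3881, -1.1910)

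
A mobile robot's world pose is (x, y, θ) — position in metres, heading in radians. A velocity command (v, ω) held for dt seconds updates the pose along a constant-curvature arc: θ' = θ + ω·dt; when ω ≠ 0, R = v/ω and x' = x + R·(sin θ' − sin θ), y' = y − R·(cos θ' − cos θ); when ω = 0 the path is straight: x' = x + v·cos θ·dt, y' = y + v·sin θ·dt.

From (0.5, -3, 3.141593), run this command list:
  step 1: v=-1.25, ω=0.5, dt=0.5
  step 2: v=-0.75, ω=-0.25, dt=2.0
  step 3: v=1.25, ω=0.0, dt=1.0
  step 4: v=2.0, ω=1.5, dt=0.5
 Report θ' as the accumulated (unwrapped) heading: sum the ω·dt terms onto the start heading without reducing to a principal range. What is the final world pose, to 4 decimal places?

(0.4227, -2.7348, 3.6416)

step 1: θ'=3.3916 (R=-2.5000) → pose (1.1185, -2.9223, 3.3916)
step 2: θ'=2.8916 (R=3.0000) → pose (2.6029, -2.9223, 2.8916)
step 3: θ'=2.8916 (straight) → pose (1.3918, -2.6130, 2.8916)
step 4: θ'=3.6416 (R=1.3333) → pose (0.4227, -2.7348, 3.6416)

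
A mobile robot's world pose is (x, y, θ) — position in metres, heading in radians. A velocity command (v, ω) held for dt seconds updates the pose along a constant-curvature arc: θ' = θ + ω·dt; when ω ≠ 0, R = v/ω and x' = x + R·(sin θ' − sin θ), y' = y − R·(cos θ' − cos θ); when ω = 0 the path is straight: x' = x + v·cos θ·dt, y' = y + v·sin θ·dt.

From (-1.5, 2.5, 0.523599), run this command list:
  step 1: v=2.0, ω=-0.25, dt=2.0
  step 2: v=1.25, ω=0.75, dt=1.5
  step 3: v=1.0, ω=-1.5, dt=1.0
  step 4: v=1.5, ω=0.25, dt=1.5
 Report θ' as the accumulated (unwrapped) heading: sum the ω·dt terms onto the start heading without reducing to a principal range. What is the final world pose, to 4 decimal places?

(6.8367, 4.5406, 0.0236)

step 1: θ'=0.0236 (R=-8.0000) → pose (2.3112, 3.5696, 0.0236)
step 2: θ'=1.1486 (R=1.6667) → pose (3.7922, 4.5528, 1.1486)
step 3: θ'=-0.3514 (R=-0.6667) → pose (4.6298, 4.9056, -0.3514)
step 4: θ'=0.0236 (R=6.0000) → pose (6.8367, 4.5406, 0.0236)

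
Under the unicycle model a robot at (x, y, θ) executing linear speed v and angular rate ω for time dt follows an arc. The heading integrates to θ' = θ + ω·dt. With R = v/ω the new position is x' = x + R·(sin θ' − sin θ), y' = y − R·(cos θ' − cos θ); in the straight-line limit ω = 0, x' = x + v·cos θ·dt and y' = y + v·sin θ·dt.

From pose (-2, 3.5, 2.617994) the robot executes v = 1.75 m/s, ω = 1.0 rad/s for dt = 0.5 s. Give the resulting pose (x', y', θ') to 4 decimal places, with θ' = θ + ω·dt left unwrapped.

θ' = 2.6180 + 1.0·0.5 = 3.1180
R = v/ω = 1.75/1.0 = 1.7500
x' = -2 + 1.7500·(sin 3.1180 − sin 2.6180) = -2.8337
y' = 3.5 − 1.7500·(cos 3.1180 − cos 2.6180) = 3.7340

(-2.8337, 3.7340, 3.1180)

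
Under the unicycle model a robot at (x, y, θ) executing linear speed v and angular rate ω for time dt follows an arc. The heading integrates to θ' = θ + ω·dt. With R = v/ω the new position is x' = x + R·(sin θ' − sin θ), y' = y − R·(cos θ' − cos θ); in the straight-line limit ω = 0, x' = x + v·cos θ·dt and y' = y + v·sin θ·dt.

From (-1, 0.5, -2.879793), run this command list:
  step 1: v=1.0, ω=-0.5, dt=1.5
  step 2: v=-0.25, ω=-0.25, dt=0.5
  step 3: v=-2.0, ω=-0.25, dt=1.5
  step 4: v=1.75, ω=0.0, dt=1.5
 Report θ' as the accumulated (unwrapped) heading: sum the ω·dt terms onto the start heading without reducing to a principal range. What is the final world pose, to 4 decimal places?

step 1: θ'=-3.6298 (R=-2.0000) → pose (-2.4557, 0.6655, -3.6298)
step 2: θ'=-3.7548 (R=1.0000) → pose (-2.3493, 0.6001, -3.7548)
step 3: θ'=-4.1298 (R=8.0000) → pose (-0.2729, -1.5408, -4.1298)
step 4: θ'=-4.1298 (straight) → pose (-1.7171, 0.6512, -4.1298)

(-1.7171, 0.6512, -4.1298)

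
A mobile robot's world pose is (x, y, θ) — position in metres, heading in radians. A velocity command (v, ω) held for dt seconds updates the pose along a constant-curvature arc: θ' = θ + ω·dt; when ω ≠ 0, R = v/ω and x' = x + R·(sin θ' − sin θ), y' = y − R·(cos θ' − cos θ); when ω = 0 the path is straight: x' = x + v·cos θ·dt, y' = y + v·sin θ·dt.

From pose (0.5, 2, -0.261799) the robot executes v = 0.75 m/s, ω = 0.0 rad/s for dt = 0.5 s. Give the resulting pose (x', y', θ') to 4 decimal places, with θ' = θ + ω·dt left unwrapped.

(0.8622, 1.9029, -0.2618)

θ' = -0.2618 + 0.0·0.5 = -0.2618
ω = 0 → straight: x' = 0.5 + 0.75·cos(-0.2618)·0.5 = 0.8622
y' = 2 + 0.75·sin(-0.2618)·0.5 = 1.9029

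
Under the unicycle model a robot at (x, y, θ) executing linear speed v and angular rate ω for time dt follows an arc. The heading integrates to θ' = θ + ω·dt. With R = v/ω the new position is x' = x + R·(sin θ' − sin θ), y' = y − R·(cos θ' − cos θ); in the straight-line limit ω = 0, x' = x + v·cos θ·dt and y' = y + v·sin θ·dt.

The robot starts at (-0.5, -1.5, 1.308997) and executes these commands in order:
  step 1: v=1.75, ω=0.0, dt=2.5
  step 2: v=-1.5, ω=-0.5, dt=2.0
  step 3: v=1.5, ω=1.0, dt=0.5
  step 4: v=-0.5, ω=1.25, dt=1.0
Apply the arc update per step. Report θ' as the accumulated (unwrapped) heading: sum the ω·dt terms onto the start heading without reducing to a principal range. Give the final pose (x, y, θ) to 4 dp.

(-0.7877, 0.5744, 2.0590)

step 1: θ'=1.3090 (straight) → pose (0.6323, 2.7259, 1.3090)
step 2: θ'=0.3090 (R=3.0000) → pose (-1.3531, 0.6445, 0.3090)
step 3: θ'=0.8090 (R=1.5000) → pose (-0.7239, 1.0381, 0.8090)
step 4: θ'=2.0590 (R=-0.4000) → pose (-0.7877, 0.5744, 2.0590)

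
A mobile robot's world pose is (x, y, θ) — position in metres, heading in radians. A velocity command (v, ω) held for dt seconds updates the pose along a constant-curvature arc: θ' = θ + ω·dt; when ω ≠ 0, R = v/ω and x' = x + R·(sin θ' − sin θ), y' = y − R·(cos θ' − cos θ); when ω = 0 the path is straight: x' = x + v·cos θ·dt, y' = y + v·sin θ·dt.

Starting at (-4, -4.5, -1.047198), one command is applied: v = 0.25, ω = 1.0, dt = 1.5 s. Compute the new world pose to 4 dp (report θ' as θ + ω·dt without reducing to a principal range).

(-3.6741, -4.5998, 0.4528)

θ' = -1.0472 + 1.0·1.5 = 0.4528
R = v/ω = 0.25/1.0 = 0.2500
x' = -4 + 0.2500·(sin 0.4528 − sin -1.0472) = -3.6741
y' = -4.5 − 0.2500·(cos 0.4528 − cos -1.0472) = -4.5998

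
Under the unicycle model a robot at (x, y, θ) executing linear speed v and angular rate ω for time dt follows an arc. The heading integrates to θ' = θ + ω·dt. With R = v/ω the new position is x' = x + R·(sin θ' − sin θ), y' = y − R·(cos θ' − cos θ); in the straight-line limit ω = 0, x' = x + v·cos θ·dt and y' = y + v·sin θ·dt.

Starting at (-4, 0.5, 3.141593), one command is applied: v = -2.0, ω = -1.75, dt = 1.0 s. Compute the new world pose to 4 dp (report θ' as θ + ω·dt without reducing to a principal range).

θ' = 3.1416 + -1.75·1.0 = 1.3916
R = v/ω = -2.0/-1.75 = 1.1429
x' = -4 + 1.1429·(sin 1.3916 − sin 3.1416) = -2.8754
y' = 0.5 − 1.1429·(cos 1.3916 − cos 3.1416) = -0.8466

(-2.8754, -0.8466, 1.3916)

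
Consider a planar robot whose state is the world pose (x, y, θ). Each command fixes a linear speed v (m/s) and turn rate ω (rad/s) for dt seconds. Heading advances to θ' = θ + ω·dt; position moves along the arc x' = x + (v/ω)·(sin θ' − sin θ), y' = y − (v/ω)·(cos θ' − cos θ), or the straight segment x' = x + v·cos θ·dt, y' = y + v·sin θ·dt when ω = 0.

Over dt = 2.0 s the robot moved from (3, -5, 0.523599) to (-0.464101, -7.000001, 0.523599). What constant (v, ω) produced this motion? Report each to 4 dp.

v = -2.0000, ω = 0.0000

Δθ = 0.523599 − 0.523599 = 0.000000
ω = Δθ/dt = 0.000000/2.0 = 0.0000
ω = 0 → v = (Δx·cos θ + Δy·sin θ)/dt = -2.0000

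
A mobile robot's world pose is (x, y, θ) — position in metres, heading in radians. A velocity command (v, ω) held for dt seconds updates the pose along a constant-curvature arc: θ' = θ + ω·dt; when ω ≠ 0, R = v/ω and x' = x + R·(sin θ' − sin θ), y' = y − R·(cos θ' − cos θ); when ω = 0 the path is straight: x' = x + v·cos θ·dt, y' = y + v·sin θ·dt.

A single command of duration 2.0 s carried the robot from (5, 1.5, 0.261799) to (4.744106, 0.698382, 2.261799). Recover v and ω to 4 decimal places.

v = -0.5000, ω = 1.0000

Δθ = 2.261799 − 0.261799 = 2.000000
ω = Δθ/dt = 2.000000/2.0 = 1.0000
R = −Δy/(cos θ' − cos θ) = -0.5000
v = R·ω = -0.5000·1.0000 = -0.5000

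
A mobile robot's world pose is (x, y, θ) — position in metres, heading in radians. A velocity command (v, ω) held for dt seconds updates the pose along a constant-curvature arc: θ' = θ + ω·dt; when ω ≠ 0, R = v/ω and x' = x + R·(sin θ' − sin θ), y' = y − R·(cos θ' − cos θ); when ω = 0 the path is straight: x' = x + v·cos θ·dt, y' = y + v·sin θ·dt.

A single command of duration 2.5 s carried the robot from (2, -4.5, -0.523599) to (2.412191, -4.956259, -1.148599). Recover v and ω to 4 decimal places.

Δθ = -1.148599 − -0.523599 = -0.625000
ω = Δθ/dt = -0.625000/2.5 = -0.2500
R = −Δy/(cos θ' − cos θ) = -1.0000
v = R·ω = -1.0000·-0.2500 = 0.2500

v = 0.2500, ω = -0.2500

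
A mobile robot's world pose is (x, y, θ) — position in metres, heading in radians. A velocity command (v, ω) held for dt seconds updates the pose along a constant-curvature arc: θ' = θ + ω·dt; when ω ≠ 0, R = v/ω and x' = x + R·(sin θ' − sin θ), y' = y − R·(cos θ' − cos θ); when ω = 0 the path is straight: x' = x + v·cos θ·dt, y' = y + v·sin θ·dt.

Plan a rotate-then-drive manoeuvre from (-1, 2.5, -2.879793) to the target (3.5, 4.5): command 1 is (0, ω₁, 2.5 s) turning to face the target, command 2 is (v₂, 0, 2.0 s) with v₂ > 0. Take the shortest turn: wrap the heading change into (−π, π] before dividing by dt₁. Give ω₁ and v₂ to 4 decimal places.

ω₁ = -1.1941, v₂ = 2.4622

heading to target = atan2(4.5−2.5, 3.5−-1) = 0.4182
Δθ = wrap(0.4182 − -2.8798) = -2.9852; ω₁ = Δθ/dt₁ = -1.1941
distance = √((3.5−-1)² + (4.5−2.5)²) = 4.9244; v₂ = distance/dt₂ = 2.4622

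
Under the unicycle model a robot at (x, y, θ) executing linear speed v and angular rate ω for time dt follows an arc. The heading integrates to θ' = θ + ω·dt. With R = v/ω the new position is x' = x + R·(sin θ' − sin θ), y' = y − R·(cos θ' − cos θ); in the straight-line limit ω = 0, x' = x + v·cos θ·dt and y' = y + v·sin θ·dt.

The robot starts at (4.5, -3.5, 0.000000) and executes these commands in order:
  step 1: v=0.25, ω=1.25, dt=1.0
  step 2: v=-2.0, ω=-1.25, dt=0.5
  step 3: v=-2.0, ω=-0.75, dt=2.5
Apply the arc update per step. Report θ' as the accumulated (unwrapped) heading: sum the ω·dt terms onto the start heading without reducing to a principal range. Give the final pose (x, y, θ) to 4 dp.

(0.0167, -2.8344, -1.2500)

step 1: θ'=1.2500 (R=0.2000) → pose (4.6898, -3.3631, 1.2500)
step 2: θ'=0.6250 (R=1.6000) → pose (4.1076, -4.1561, 0.6250)
step 3: θ'=-1.2500 (R=2.6667) → pose (0.0167, -2.8344, -1.2500)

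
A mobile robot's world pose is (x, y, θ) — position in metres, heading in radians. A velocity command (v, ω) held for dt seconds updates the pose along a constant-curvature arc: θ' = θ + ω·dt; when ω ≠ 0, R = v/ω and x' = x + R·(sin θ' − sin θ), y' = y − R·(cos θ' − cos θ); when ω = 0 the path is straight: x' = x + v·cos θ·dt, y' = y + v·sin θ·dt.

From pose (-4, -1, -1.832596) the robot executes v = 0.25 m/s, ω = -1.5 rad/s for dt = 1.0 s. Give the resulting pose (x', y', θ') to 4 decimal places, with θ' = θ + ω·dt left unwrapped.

θ' = -1.8326 + -1.5·1.0 = -3.3326
R = v/ω = 0.25/-1.5 = -0.1667
x' = -4 + -0.1667·(sin -3.3326 − sin -1.8326) = -4.1926
y' = -1 − -0.1667·(cos -3.3326 − cos -1.8326) = -1.1205

(-4.1926, -1.1205, -3.3326)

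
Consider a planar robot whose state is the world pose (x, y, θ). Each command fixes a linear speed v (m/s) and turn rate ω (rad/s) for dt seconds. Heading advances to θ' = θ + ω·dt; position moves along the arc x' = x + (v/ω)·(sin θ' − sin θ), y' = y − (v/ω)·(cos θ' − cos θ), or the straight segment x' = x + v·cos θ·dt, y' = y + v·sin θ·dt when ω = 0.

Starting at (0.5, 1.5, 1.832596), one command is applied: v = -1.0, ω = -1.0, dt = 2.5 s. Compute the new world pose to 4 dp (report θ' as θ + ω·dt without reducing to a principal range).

(-1.0849, 0.4557, -0.6674)

θ' = 1.8326 + -1.0·2.5 = -0.6674
R = v/ω = -1.0/-1.0 = 1.0000
x' = 0.5 + 1.0000·(sin -0.6674 − sin 1.8326) = -1.0849
y' = 1.5 − 1.0000·(cos -0.6674 − cos 1.8326) = 0.4557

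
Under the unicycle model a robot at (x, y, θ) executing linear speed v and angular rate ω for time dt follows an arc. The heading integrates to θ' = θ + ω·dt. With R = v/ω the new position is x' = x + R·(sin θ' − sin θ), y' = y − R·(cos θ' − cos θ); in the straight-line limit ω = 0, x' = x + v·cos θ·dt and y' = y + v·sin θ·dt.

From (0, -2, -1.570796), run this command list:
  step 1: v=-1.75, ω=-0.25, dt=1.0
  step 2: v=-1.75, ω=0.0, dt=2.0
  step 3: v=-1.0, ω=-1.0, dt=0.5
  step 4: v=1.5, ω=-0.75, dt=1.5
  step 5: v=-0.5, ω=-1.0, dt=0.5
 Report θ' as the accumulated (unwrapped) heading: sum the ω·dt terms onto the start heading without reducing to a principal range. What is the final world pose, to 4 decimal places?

(-0.5313, 2.8822, -3.9458)

step 1: θ'=-1.8208 (R=7.0000) → pose (0.2176, -0.2682, -1.8208)
step 2: θ'=-1.8208 (straight) → pose (1.0835, 3.1230, -1.8208)
step 3: θ'=-2.3208 (R=1.0000) → pose (1.3207, 3.5573, -2.3208)
step 4: θ'=-3.4458 (R=-2.0000) → pose (-0.7417, 3.0124, -3.4458)
step 5: θ'=-3.9458 (R=0.5000) → pose (-0.5313, 2.8822, -3.9458)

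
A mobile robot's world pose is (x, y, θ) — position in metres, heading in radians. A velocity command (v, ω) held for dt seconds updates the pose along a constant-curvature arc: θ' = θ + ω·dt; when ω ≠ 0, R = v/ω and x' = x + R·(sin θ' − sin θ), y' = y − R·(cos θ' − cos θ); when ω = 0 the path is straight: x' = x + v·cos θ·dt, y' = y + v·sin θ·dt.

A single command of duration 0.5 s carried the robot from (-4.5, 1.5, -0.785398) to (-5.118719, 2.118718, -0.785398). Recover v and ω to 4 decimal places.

v = -1.7500, ω = 0.0000

Δθ = -0.785398 − -0.785398 = 0.000000
ω = Δθ/dt = 0.000000/0.5 = 0.0000
ω = 0 → v = (Δx·cos θ + Δy·sin θ)/dt = -1.7500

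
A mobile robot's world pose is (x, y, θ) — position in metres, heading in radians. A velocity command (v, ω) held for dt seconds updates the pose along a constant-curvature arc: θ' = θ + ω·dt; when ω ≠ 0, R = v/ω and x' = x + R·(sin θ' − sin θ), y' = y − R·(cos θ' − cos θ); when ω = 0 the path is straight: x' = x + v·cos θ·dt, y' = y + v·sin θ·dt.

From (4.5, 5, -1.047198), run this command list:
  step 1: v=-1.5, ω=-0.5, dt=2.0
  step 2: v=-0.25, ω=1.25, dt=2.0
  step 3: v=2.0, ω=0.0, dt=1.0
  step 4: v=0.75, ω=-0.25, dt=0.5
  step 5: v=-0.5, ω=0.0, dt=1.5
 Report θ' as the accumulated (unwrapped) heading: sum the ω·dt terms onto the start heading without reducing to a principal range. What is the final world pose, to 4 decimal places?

step 1: θ'=-2.0472 (R=3.0000) → pose (4.4321, 7.8758, -2.0472)
step 2: θ'=0.4528 (R=-0.2000) → pose (4.1669, 8.1473, 0.4528)
step 3: θ'=0.4528 (straight) → pose (5.9653, 9.0223, 0.4528)
step 4: θ'=0.3278 (R=-3.0000) → pose (6.3119, 9.1649, 0.3278)
step 5: θ'=0.3278 (straight) → pose (5.6019, 8.9234, 0.3278)

(5.6019, 8.9234, 0.3278)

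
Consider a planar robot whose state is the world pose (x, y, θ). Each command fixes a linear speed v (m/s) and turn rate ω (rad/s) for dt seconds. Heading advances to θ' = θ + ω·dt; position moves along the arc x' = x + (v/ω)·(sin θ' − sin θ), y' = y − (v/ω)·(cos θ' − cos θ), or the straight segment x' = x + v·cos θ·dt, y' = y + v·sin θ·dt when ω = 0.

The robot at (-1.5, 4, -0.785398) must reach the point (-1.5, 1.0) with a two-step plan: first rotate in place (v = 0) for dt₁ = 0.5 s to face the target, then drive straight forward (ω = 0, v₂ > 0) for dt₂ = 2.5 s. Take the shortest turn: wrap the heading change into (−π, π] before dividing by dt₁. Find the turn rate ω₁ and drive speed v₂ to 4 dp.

ω₁ = -1.5708, v₂ = 1.2000

heading to target = atan2(1−4, -1.5−-1.5) = -1.5708
Δθ = wrap(-1.5708 − -0.7854) = -0.7854; ω₁ = Δθ/dt₁ = -1.5708
distance = √((-1.5−-1.5)² + (1−4)²) = 3.0000; v₂ = distance/dt₂ = 1.2000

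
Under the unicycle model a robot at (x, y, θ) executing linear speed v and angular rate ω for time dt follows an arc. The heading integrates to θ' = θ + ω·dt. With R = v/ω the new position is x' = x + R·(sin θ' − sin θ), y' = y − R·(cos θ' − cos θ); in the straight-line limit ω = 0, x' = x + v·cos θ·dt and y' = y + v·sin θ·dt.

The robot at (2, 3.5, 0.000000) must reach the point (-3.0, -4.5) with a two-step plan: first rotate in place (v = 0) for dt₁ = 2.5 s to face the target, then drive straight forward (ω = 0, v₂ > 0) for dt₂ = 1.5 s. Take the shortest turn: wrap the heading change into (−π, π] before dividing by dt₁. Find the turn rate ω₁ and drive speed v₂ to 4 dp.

ω₁ = -0.8518, v₂ = 6.2893

heading to target = atan2(-4.5−3.5, -3−2) = -2.1294
Δθ = wrap(-2.1294 − 0.0000) = -2.1294; ω₁ = Δθ/dt₁ = -0.8518
distance = √((-3−2)² + (-4.5−3.5)²) = 9.4340; v₂ = distance/dt₂ = 6.2893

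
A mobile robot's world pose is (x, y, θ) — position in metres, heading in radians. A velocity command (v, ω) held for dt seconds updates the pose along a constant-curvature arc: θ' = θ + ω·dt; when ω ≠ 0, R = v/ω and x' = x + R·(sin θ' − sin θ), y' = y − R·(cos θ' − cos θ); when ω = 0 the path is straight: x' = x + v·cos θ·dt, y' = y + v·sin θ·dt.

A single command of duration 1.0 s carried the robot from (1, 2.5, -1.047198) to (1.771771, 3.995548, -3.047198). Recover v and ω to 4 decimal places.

v = -2.0000, ω = -2.0000

Δθ = -3.047198 − -1.047198 = -2.000000
ω = Δθ/dt = -2.000000/1.0 = -2.0000
R = −Δy/(cos θ' − cos θ) = 1.0000
v = R·ω = 1.0000·-2.0000 = -2.0000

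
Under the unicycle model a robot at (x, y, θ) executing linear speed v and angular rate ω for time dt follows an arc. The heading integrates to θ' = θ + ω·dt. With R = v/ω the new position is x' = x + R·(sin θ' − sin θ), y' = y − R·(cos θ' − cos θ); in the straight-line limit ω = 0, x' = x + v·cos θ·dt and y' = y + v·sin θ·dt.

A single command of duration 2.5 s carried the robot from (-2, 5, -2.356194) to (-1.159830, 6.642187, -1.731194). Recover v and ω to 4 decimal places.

v = -0.7500, ω = 0.2500

Δθ = -1.731194 − -2.356194 = 0.625000
ω = Δθ/dt = 0.625000/2.5 = 0.2500
R = −Δy/(cos θ' − cos θ) = -3.0000
v = R·ω = -3.0000·0.2500 = -0.7500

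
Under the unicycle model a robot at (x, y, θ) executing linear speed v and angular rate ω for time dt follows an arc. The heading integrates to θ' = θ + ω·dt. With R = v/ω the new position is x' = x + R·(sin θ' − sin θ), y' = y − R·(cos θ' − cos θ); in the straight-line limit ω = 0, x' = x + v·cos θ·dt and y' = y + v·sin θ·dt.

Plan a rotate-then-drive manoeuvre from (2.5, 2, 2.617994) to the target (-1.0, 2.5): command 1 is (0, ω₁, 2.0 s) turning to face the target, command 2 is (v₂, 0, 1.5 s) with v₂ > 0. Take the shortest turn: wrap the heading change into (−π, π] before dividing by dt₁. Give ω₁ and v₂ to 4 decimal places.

heading to target = atan2(2.5−2, -1−2.5) = 2.9997
Δθ = wrap(2.9997 − 2.6180) = 0.3817; ω₁ = Δθ/dt₁ = 0.1909
distance = √((-1−2.5)² + (2.5−2)²) = 3.5355; v₂ = distance/dt₂ = 2.3570

ω₁ = 0.1909, v₂ = 2.3570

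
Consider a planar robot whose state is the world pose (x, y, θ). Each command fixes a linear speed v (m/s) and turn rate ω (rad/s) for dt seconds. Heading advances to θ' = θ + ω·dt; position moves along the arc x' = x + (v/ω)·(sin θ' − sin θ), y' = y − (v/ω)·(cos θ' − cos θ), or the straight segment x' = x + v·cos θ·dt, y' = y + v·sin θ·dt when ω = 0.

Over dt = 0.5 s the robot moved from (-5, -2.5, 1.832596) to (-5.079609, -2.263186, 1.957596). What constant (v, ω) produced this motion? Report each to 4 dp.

v = 0.5000, ω = 0.2500

Δθ = 1.957596 − 1.832596 = 0.125000
ω = Δθ/dt = 0.125000/0.5 = 0.2500
R = −Δy/(cos θ' − cos θ) = 2.0000
v = R·ω = 2.0000·0.2500 = 0.5000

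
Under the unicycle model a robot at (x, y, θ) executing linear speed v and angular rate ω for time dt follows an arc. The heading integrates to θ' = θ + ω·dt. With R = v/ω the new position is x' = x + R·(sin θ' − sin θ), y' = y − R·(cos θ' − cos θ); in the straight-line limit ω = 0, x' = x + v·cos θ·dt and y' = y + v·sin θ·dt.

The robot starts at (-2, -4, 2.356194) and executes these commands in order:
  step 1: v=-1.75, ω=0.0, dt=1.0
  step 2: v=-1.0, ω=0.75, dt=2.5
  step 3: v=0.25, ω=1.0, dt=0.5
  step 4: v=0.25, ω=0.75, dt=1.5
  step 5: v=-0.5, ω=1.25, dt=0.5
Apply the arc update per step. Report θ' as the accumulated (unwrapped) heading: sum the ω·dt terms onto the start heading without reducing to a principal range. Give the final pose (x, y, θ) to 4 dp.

(1.2847, -5.3012, 6.4812)

step 1: θ'=2.3562 (straight) → pose (-0.7626, -5.2374, 2.3562)
step 2: θ'=4.2312 (R=-1.3333) → pose (1.3622, -4.9117, 4.2312)
step 3: θ'=4.7312 (R=0.2500) → pose (1.3338, -5.0322, 4.7312)
step 4: θ'=5.8562 (R=0.3333) → pose (1.5291, -5.3293, 5.8562)
step 5: θ'=6.4812 (R=-0.4000) → pose (1.2847, -5.3012, 6.4812)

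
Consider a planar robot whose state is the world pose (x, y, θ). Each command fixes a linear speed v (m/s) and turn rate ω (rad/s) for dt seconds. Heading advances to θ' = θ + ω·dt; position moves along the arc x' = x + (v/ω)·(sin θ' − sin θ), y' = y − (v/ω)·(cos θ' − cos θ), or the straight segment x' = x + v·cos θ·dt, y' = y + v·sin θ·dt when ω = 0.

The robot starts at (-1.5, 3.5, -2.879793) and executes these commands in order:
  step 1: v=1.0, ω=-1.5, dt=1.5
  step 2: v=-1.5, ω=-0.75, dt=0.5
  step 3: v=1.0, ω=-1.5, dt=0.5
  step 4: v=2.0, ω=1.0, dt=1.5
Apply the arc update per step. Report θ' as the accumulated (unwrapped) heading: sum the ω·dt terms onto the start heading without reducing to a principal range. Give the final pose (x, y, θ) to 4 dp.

(-0.3154, 5.9070, -4.7548)

step 1: θ'=-5.1298 (R=-0.6667) → pose (-2.2820, 4.4142, -5.1298)
step 2: θ'=-5.5048 (R=2.0000) → pose (-2.7060, 3.8009, -5.5048)
step 3: θ'=-6.2548 (R=-0.6667) → pose (-2.2568, 3.9926, -6.2548)
step 4: θ'=-4.7548 (R=2.0000) → pose (-0.3154, 5.9070, -4.7548)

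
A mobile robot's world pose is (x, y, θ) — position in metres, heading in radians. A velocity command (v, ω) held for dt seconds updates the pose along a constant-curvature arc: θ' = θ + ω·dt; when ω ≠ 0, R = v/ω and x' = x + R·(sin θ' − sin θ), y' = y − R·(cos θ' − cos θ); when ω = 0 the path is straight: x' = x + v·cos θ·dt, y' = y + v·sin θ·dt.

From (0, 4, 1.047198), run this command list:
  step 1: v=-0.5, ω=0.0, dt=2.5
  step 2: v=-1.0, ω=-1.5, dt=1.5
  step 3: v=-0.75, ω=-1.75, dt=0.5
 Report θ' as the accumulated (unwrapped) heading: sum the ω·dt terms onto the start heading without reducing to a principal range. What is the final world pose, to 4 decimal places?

step 1: θ'=1.0472 (straight) → pose (-0.6250, 2.9175, 1.0472)
step 2: θ'=-1.2028 (R=0.6667) → pose (-1.8244, 3.0110, -1.2028)
step 3: θ'=-2.0778 (R=0.4286) → pose (-1.7992, 3.3732, -2.0778)

(-1.7992, 3.3732, -2.0778)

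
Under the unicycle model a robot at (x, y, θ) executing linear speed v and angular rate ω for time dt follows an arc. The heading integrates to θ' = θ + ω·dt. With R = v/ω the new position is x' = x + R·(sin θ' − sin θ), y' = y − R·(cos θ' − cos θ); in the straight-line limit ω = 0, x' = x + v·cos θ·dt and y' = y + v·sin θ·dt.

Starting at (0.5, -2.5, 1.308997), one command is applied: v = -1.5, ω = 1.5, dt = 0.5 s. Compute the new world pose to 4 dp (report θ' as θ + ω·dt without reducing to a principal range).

(0.5827, -3.2279, 2.0590)

θ' = 1.3090 + 1.5·0.5 = 2.0590
R = v/ω = -1.5/1.5 = -1.0000
x' = 0.5 + -1.0000·(sin 2.0590 − sin 1.3090) = 0.5827
y' = -2.5 − -1.0000·(cos 2.0590 − cos 1.3090) = -3.2279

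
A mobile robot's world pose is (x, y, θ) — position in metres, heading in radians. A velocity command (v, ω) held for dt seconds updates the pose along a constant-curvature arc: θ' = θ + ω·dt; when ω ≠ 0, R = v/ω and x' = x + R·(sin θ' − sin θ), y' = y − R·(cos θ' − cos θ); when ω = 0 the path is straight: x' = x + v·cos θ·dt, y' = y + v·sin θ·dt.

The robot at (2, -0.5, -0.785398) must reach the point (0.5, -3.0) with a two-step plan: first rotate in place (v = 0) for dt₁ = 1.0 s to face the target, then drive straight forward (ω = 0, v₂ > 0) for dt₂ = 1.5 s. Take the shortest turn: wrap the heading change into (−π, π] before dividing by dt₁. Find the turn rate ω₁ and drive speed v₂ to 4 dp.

ω₁ = -1.3258, v₂ = 1.9437

heading to target = atan2(-3−-0.5, 0.5−2) = -2.1112
Δθ = wrap(-2.1112 − -0.7854) = -1.3258; ω₁ = Δθ/dt₁ = -1.3258
distance = √((0.5−2)² + (-3−-0.5)²) = 2.9155; v₂ = distance/dt₂ = 1.9437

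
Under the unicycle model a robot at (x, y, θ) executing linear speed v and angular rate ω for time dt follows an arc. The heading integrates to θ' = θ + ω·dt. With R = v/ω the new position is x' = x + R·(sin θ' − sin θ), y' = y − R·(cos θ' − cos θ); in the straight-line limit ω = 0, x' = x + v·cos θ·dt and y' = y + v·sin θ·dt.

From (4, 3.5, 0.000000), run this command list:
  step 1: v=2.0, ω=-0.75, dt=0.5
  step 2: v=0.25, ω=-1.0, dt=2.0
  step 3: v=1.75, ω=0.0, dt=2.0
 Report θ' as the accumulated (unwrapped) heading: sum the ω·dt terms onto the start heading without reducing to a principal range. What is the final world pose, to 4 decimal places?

(2.5376, 0.4741, -2.3750)

step 1: θ'=-0.3750 (R=-2.6667) → pose (4.9767, 3.3147, -0.3750)
step 2: θ'=-2.3750 (R=-0.2500) → pose (5.0586, 2.9020, -2.3750)
step 3: θ'=-2.3750 (straight) → pose (2.5376, 0.4741, -2.3750)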